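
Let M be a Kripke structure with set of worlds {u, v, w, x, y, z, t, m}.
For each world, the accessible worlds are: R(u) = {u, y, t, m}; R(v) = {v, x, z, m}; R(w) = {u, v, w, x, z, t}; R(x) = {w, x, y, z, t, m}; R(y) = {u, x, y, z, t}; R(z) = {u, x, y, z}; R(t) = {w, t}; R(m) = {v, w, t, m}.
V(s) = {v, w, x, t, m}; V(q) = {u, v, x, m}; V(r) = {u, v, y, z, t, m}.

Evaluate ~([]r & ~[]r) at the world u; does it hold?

At u: []r & ~[]r is false, so ~([]r & ~[]r) is true.
  At u: []r is true, ~[]r is false, so []r & ~[]r is false.
    At u: []r requires r at every successor {u, y, t, m}.
      At u: r is true.
      At y: r is true.
      At t: r is true.
      At m: r is true.
    So []r is true at u.
    At u: []r is true, so ~[]r is false.
      At u: []r requires r at every successor {u, y, t, m}.
        At u: r is true.
        At y: r is true.
        At t: r is true.
        At m: r is true.
      So []r is true at u.

Yes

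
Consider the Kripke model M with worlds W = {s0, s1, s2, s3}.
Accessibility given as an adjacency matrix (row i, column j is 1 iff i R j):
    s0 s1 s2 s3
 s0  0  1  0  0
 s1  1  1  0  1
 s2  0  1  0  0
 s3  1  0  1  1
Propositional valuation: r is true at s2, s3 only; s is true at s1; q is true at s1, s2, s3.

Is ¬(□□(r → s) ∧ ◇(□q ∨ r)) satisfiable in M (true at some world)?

Let φ = ¬(□□(r → s) ∧ ◇(□q ∨ r)). Evaluate φ at each world:
  s0 (successors {s1}): φ is true.
  s1 (successors {s0, s1, s3}): φ is true.
  s2 (successors {s1}): φ is true.
  s3 (successors {s0, s2, s3}): φ is true.
Detail at s0 (witness):
  At s0: □□(r → s) ∧ ◇(□q ∨ r) is false, so ¬(□□(r → s) ∧ ◇(□q ∨ r)) is true.
    At s0: □□(r → s) is false, ◇(□q ∨ r) is false, so □□(r → s) ∧ ◇(□q ∨ r) is false.
      At s0: □□(r → s) requires □(r → s) at every successor {s1}.
        □(r → s) fails at s1, so □□(r → s) is false at s0.
      At s0: ◇(□q ∨ r) requires □q ∨ r at some successor in {s1}.
        At s1: □q ∨ r is false.
      So ◇(□q ∨ r) is false at s0.

Yes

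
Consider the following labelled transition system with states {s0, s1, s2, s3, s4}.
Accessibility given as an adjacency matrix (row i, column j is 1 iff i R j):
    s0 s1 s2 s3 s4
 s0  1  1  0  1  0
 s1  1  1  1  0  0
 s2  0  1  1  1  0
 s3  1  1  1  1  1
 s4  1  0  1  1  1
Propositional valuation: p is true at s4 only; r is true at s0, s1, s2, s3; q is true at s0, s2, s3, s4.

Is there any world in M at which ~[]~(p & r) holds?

No

Let φ = ~[]~(p & r). Evaluate φ at each world:
  s0 (successors {s0, s1, s3}): φ is false.
  s1 (successors {s0, s1, s2}): φ is false.
  s2 (successors {s1, s2, s3}): φ is false.
  s3 (successors {s0, s1, s2, s3, s4}): φ is false.
  s4 (successors {s0, s2, s3, s4}): φ is false.
For instance, at s0:
  At s0: []~(p & r) is true, so ~[]~(p & r) is false.
    At s0: []~(p & r) requires ~(p & r) at every successor {s0, s1, s3}.
      At s0: ~(p & r) is true.
      At s1: ~(p & r) is true.
      At s3: ~(p & r) is true.
    So []~(p & r) is true at s0.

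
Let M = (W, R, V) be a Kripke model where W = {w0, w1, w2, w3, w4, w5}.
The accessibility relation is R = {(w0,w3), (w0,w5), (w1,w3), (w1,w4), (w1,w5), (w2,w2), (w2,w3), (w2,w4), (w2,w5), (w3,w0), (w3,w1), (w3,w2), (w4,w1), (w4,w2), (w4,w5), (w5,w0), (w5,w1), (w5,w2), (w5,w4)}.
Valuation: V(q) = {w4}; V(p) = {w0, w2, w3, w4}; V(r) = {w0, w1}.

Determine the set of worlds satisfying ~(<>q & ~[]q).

Recall that []ψ holds at a world iff ψ holds at every accessible world, and <>ψ holds iff ψ holds at some accessible world.
Let φ = ~(<>q & ~[]q). Evaluate φ at each world:
  w0 (successors {w3, w5}): φ is true.
  w1 (successors {w3, w4, w5}): φ is false.
  w2 (successors {w2, w3, w4, w5}): φ is false.
  w3 (successors {w0, w1, w2}): φ is true.
  w4 (successors {w1, w2, w5}): φ is true.
  w5 (successors {w0, w1, w2, w4}): φ is false.
For instance, at w1:
  At w1: <>q & ~[]q is true, so ~(<>q & ~[]q) is false.
    At w1: <>q is true, ~[]q is true, so <>q & ~[]q is true.
      At w1: <>q requires q at some successor in {w3, w4, w5}.
        q holds at w4, so <>q is true at w1.
      At w1: []q is false, so ~[]q is true.
Satisfying worlds: {w0, w3, w4}

w0, w3, w4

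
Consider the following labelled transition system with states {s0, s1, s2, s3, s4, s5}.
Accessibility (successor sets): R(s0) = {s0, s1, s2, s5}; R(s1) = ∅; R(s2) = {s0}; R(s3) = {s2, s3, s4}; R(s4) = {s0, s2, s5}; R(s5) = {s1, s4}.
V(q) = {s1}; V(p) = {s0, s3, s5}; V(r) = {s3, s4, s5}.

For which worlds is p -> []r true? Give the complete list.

s1, s2, s4

Let φ = p -> []r. Evaluate φ at each world:
  s0 (successors {s0, s1, s2, s5}): φ is false.
  s1 (successors ∅): φ is true.
  s2 (successors {s0}): φ is true.
  s3 (successors {s2, s3, s4}): φ is false.
  s4 (successors {s0, s2, s5}): φ is true.
  s5 (successors {s1, s4}): φ is false.
For instance, at s2:
  At s2: p is false, []r is false, so p -> []r is true.
    At s2: []r requires r at every successor {s0}.
      r fails at s0, so []r is false at s2.
Satisfying worlds: {s1, s2, s4}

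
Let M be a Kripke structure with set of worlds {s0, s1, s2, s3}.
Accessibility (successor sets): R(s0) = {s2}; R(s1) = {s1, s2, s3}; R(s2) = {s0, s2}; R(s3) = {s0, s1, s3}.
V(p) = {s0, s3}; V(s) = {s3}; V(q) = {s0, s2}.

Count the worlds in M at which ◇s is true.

Let φ = ◇s. Evaluate φ at each world:
  s0 (successors {s2}): φ is false.
  s1 (successors {s1, s2, s3}): φ is true.
  s2 (successors {s0, s2}): φ is false.
  s3 (successors {s0, s1, s3}): φ is true.
For instance, at s0:
  At s0: ◇s requires s at some successor in {s2}.
    At s2: s is false.
  So ◇s is false at s0.
Satisfying worlds: {s1, s3}

2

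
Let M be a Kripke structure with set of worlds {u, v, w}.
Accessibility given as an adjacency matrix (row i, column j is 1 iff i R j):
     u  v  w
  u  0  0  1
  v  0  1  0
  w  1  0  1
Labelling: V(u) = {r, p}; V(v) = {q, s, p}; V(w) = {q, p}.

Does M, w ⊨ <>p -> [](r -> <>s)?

Recall that []ψ holds at a world iff ψ holds at every accessible world, and <>ψ holds iff ψ holds at some accessible world.
At w: <>p is true, [](r -> <>s) is false, so <>p -> [](r -> <>s) is false.
  At w: <>p requires p at some successor in {u, w}.
    p holds at u, so <>p is true at w.
  At w: [](r -> <>s) requires r -> <>s at every successor {u, w}.
    r -> <>s fails at u, so [](r -> <>s) is false at w.
      At u: r is true, <>s is false, so r -> <>s is false.

No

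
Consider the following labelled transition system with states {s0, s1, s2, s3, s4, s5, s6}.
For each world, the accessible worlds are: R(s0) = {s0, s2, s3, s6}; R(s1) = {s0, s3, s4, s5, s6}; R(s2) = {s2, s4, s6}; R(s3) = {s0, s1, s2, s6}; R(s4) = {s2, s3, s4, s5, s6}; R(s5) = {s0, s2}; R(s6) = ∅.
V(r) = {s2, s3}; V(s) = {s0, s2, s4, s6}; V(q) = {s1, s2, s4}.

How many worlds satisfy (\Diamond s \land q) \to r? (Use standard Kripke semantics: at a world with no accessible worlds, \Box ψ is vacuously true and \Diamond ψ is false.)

5

Recall that \Diamond ψ holds at a world iff ψ holds at some accessible world.
Let φ = (\Diamond s \land q) \to r. Evaluate φ at each world:
  s0 (successors {s0, s2, s3, s6}): φ is true.
  s1 (successors {s0, s3, s4, s5, s6}): φ is false.
  s2 (successors {s2, s4, s6}): φ is true.
  s3 (successors {s0, s1, s2, s6}): φ is true.
  s4 (successors {s2, s3, s4, s5, s6}): φ is false.
  s5 (successors {s0, s2}): φ is true.
  s6 (successors ∅): φ is true.
For instance, at s2:
  At s2: \Diamond s \land q is true, r is true, so (\Diamond s \land q) \to r is true.
    At s2: \Diamond s is true, q is true, so \Diamond s \land q is true.
      At s2: \Diamond s requires s at some successor in {s2, s4, s6}.
        s holds at s2, so \Diamond s is true at s2.
Satisfying worlds: {s0, s2, s3, s5, s6}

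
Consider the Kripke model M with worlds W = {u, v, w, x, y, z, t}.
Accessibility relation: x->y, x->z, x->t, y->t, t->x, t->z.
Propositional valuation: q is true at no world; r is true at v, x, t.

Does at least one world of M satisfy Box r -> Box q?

Recall that Box ψ holds at a world iff ψ holds at every accessible world, and Dia ψ holds iff ψ holds at some accessible world.
Let φ = Box r -> Box q. Evaluate φ at each world:
  u (successors ∅): φ is true.
  v (successors ∅): φ is true.
  w (successors ∅): φ is true.
  x (successors {y, z, t}): φ is true.
  y (successors {t}): φ is false.
  z (successors ∅): φ is true.
  t (successors {x, z}): φ is true.
Detail at u (witness):
  At u: Box r is true, Box q is true, so Box r -> Box q is true.
    At u: no accessible worlds, so Box r holds vacuously.
    At u: no accessible worlds, so Box q holds vacuously.

Yes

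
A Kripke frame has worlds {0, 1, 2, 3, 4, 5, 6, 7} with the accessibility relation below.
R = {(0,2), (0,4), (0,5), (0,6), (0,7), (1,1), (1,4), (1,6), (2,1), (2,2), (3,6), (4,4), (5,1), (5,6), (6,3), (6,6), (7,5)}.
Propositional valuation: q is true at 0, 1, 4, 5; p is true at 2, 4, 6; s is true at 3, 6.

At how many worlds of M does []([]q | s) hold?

Let φ = []([]q | s). Evaluate φ at each world:
  0 (successors {2, 4, 5, 6, 7}): φ is false.
  1 (successors {1, 4, 6}): φ is false.
  2 (successors {1, 2}): φ is false.
  3 (successors {6}): φ is true.
  4 (successors {4}): φ is true.
  5 (successors {1, 6}): φ is false.
  6 (successors {3, 6}): φ is true.
  7 (successors {5}): φ is false.
For instance, at 3:
  At 3: []([]q | s) requires []q | s at every successor {6}.
      At 6: []q is false, s is true, so []q | s is true.
  So []([]q | s) is true at 3.
Satisfying worlds: {3, 4, 6}

3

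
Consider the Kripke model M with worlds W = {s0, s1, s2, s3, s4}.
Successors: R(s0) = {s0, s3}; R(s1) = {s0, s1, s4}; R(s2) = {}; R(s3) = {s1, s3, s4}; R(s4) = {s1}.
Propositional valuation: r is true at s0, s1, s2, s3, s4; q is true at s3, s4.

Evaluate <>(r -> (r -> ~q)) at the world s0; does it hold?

Yes

Recall that <>ψ holds at a world iff ψ holds at some accessible world.
At s0: <>(r -> (r -> ~q)) requires r -> (r -> ~q) at some successor in {s0, s3}.
  r -> (r -> ~q) holds at s0, so <>(r -> (r -> ~q)) is true at s0.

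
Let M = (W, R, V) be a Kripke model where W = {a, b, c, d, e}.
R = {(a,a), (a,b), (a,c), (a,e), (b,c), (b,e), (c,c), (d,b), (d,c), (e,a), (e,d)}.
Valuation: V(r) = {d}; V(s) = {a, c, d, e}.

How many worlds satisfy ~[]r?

Let φ = ~[]r. Evaluate φ at each world:
  a (successors {a, b, c, e}): φ is true.
  b (successors {c, e}): φ is true.
  c (successors {c}): φ is true.
  d (successors {b, c}): φ is true.
  e (successors {a, d}): φ is true.
For instance, at b:
  At b: []r is false, so ~[]r is true.
    At b: []r requires r at every successor {c, e}.
      r fails at c, so []r is false at b.
Satisfying worlds: {a, b, c, d, e}

5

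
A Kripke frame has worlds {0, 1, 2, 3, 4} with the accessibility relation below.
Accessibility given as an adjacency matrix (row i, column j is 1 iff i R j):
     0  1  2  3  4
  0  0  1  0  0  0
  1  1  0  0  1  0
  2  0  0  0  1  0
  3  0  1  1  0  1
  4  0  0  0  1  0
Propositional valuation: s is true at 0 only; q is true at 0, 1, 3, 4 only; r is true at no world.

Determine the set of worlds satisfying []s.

Let φ = []s. Evaluate φ at each world:
  0 (successors {1}): φ is false.
  1 (successors {0, 3}): φ is false.
  2 (successors {3}): φ is false.
  3 (successors {1, 2, 4}): φ is false.
  4 (successors {3}): φ is false.
For instance, at 1:
  At 1: []s requires s at every successor {0, 3}.
    s fails at 3, so []s is false at 1.
Satisfying worlds: none.

none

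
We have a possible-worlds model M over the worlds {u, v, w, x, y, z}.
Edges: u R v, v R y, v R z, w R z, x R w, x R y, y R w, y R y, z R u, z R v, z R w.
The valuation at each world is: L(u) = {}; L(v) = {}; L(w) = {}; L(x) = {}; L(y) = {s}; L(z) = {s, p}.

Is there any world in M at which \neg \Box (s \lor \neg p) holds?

No

Recall that \Box ψ holds at a world iff ψ holds at every accessible world, and \Diamond ψ holds iff ψ holds at some accessible world.
Let φ = \neg \Box (s \lor \neg p). Evaluate φ at each world:
  u (successors {v}): φ is false.
  v (successors {y, z}): φ is false.
  w (successors {z}): φ is false.
  x (successors {w, y}): φ is false.
  y (successors {w, y}): φ is false.
  z (successors {u, v, w}): φ is false.
For instance, at z:
  At z: \Box (s \lor \neg p) is true, so \neg \Box (s \lor \neg p) is false.
    At z: \Box (s \lor \neg p) requires s \lor \neg p at every successor {u, v, w}.
      At u: s \lor \neg p is true.
      At v: s \lor \neg p is true.
      At w: s \lor \neg p is true.
    So \Box (s \lor \neg p) is true at z.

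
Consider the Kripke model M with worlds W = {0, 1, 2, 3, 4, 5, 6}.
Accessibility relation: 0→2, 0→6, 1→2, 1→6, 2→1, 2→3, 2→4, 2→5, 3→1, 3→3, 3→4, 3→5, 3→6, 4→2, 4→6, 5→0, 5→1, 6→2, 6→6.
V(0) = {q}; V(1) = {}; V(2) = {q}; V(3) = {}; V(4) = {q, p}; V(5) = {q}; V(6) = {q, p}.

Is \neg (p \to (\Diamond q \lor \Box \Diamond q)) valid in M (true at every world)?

Recall that \Box ψ holds at a world iff ψ holds at every accessible world, and \Diamond ψ holds iff ψ holds at some accessible world.
Let φ = \neg (p \to (\Diamond q \lor \Box \Diamond q)). Evaluate φ at each world:
  0 (successors {2, 6}): φ is false.
  1 (successors {2, 6}): φ is false.
  2 (successors {1, 3, 4, 5}): φ is false.
  3 (successors {1, 3, 4, 5, 6}): φ is false.
  4 (successors {2, 6}): φ is false.
  5 (successors {0, 1}): φ is false.
  6 (successors {2, 6}): φ is false.
Detail at 0 (counterexample):
  At 0: p \to (\Diamond q \lor \Box \Diamond q) is true, so \neg (p \to (\Diamond q \lor \Box \Diamond q)) is false.
    At 0: p is false, \Diamond q \lor \Box \Diamond q is true, so p \to (\Diamond q \lor \Box \Diamond q) is true.
      At 0: \Diamond q is true, \Box \Diamond q is true, so \Diamond q \lor \Box \Diamond q is true.

No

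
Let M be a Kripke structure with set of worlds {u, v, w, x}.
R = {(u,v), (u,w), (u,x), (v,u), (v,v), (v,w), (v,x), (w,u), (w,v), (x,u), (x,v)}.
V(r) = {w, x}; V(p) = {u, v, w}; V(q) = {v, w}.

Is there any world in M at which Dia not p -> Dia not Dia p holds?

Let φ = Dia not p -> Dia not Dia p. Evaluate φ at each world:
  u (successors {v, w, x}): φ is false.
  v (successors {u, v, w, x}): φ is false.
  w (successors {u, v}): φ is true.
  x (successors {u, v}): φ is true.
Detail at w (witness):
  At w: Dia not p is false, Dia not Dia p is false, so Dia not p -> Dia not Dia p is true.
    At w: Dia not p requires not p at some successor in {u, v}.
      At u: not p is false.
      At v: not p is false.
    So Dia not p is false at w.
    At w: Dia not Dia p requires not Dia p at some successor in {u, v}.
      At u: not Dia p is false.
      At v: not Dia p is false.
    So Dia not Dia p is false at w.

Yes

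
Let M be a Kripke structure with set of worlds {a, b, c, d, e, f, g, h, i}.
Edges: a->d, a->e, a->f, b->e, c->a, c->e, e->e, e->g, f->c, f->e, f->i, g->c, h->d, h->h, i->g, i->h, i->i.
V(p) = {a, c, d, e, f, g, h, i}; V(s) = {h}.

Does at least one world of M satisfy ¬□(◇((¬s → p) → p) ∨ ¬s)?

Let φ = ¬□(◇((¬s → p) → p) ∨ ¬s). Evaluate φ at each world:
  a (successors {d, e, f}): φ is false.
  b (successors {e}): φ is false.
  c (successors {a, e}): φ is false.
  d (successors ∅): φ is false.
  e (successors {e, g}): φ is false.
  f (successors {c, e, i}): φ is false.
  g (successors {c}): φ is false.
  h (successors {d, h}): φ is false.
  i (successors {g, h, i}): φ is false.
For instance, at e:
  At e: □(◇((¬s → p) → p) ∨ ¬s) is true, so ¬□(◇((¬s → p) → p) ∨ ¬s) is false.
    At e: □(◇((¬s → p) → p) ∨ ¬s) requires ◇((¬s → p) → p) ∨ ¬s at every successor {e, g}.
      At e: ◇((¬s → p) → p) ∨ ¬s is true.
      At g: ◇((¬s → p) → p) ∨ ¬s is true.
    So □(◇((¬s → p) → p) ∨ ¬s) is true at e.

No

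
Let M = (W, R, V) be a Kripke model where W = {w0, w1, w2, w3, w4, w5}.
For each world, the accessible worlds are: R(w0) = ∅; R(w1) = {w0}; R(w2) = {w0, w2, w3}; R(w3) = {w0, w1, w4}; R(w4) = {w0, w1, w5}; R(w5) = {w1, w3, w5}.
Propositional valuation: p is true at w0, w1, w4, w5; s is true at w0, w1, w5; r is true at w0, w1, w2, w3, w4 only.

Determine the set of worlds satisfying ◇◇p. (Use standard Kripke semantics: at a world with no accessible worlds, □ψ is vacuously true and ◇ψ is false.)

w2, w3, w4, w5

Let φ = ◇◇p. Evaluate φ at each world:
  w0 (successors ∅): φ is false.
  w1 (successors {w0}): φ is false.
  w2 (successors {w0, w2, w3}): φ is true.
  w3 (successors {w0, w1, w4}): φ is true.
  w4 (successors {w0, w1, w5}): φ is true.
  w5 (successors {w1, w3, w5}): φ is true.
For instance, at w2:
  At w2: ◇◇p requires ◇p at some successor in {w0, w2, w3}.
    ◇p holds at w2, so ◇◇p is true at w2.
      At w2: ◇p requires p at some successor in {w0, w2, w3}.
        p holds at w0, so ◇p is true at w2.
Satisfying worlds: {w2, w3, w4, w5}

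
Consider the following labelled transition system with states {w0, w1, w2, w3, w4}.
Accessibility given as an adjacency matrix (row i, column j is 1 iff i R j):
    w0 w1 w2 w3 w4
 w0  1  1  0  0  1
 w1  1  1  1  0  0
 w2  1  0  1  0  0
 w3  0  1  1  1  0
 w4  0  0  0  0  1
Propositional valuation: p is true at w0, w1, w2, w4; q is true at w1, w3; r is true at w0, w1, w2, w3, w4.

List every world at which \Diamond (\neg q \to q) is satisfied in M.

Recall that \Diamond ψ holds at a world iff ψ holds at some accessible world.
Let φ = \Diamond (\neg q \to q). Evaluate φ at each world:
  w0 (successors {w0, w1, w4}): φ is true.
  w1 (successors {w0, w1, w2}): φ is true.
  w2 (successors {w0, w2}): φ is false.
  w3 (successors {w1, w2, w3}): φ is true.
  w4 (successors {w4}): φ is false.
For instance, at w2:
  At w2: \Diamond (\neg q \to q) requires \neg q \to q at some successor in {w0, w2}.
    At w0: \neg q \to q is false.
    At w2: \neg q \to q is false.
  So \Diamond (\neg q \to q) is false at w2.
Satisfying worlds: {w0, w1, w3}

w0, w1, w3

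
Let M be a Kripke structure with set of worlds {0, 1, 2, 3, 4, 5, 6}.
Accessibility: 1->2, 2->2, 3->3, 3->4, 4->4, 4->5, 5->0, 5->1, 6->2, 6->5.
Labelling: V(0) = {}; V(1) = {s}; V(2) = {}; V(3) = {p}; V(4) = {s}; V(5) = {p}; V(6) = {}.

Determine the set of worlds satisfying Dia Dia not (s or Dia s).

1, 2, 4, 5, 6

Let φ = Dia Dia not (s or Dia s). Evaluate φ at each world:
  0 (successors ∅): φ is false.
  1 (successors {2}): φ is true.
  2 (successors {2}): φ is true.
  3 (successors {3, 4}): φ is false.
  4 (successors {4, 5}): φ is true.
  5 (successors {0, 1}): φ is true.
  6 (successors {2, 5}): φ is true.
For instance, at 3:
  At 3: Dia Dia not (s or Dia s) requires Dia not (s or Dia s) at some successor in {3, 4}.
    At 3: Dia not (s or Dia s) is false.
    At 4: Dia not (s or Dia s) is false.
  So Dia Dia not (s or Dia s) is false at 3.
Satisfying worlds: {1, 2, 4, 5, 6}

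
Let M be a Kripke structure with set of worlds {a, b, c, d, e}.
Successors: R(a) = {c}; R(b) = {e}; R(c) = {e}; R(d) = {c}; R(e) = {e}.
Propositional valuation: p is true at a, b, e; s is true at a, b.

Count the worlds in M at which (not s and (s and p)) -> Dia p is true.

5

Let φ = (not s and (s and p)) -> Dia p. Evaluate φ at each world:
  a (successors {c}): φ is true.
  b (successors {e}): φ is true.
  c (successors {e}): φ is true.
  d (successors {c}): φ is true.
  e (successors {e}): φ is true.
For instance, at e:
  At e: not s and (s and p) is false, Dia p is true, so (not s and (s and p)) -> Dia p is true.
    At e: Dia p requires p at some successor in {e}.
      p holds at e, so Dia p is true at e.
Satisfying worlds: {a, b, c, d, e}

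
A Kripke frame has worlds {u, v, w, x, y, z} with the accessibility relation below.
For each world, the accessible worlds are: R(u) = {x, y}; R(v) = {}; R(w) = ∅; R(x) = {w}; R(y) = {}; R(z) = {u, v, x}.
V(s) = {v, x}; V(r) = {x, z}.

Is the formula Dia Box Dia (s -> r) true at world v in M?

At v: no accessible worlds, so Dia Box Dia (s -> r) is false.

No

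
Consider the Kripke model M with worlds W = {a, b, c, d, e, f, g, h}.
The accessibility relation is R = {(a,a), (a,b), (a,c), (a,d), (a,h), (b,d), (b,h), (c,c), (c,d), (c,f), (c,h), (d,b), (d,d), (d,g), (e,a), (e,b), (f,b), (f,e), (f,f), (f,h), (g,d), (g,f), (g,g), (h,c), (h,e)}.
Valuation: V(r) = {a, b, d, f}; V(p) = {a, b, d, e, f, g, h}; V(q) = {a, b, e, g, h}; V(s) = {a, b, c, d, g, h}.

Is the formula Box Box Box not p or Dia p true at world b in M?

At b: Box Box Box not p is false, Dia p is true, so Box Box Box not p or Dia p is true.
  At b: Box Box Box not p requires Box Box not p at every successor {d, h}.
    Box Box not p fails at d, so Box Box Box not p is false at b.
      At d: Box Box not p requires Box not p at every successor {b, d, g}.
        Box not p fails at b, so Box Box not p is false at d.
  At b: Dia p requires p at some successor in {d, h}.
    p holds at d, so Dia p is true at b.

Yes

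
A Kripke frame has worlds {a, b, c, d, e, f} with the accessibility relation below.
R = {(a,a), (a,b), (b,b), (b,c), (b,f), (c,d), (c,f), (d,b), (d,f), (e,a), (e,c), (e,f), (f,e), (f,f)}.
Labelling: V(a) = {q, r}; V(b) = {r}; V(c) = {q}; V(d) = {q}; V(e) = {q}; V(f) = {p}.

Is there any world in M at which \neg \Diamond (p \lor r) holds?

No

Let φ = \neg \Diamond (p \lor r). Evaluate φ at each world:
  a (successors {a, b}): φ is false.
  b (successors {b, c, f}): φ is false.
  c (successors {d, f}): φ is false.
  d (successors {b, f}): φ is false.
  e (successors {a, c, f}): φ is false.
  f (successors {e, f}): φ is false.
For instance, at c:
  At c: \Diamond (p \lor r) is true, so \neg \Diamond (p \lor r) is false.
    At c: \Diamond (p \lor r) requires p \lor r at some successor in {d, f}.
      p \lor r holds at f, so \Diamond (p \lor r) is true at c.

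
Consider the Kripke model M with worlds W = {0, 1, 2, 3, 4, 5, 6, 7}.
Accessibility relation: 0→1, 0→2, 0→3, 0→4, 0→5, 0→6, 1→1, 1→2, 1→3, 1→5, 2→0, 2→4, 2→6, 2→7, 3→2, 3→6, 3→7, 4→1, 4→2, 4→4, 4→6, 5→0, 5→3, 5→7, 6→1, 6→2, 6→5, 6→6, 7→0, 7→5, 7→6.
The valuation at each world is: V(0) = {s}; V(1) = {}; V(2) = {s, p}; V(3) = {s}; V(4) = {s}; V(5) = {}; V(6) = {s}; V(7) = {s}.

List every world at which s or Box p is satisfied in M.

Let φ = s or Box p. Evaluate φ at each world:
  0 (successors {1, 2, 3, 4, 5, 6}): φ is true.
  1 (successors {1, 2, 3, 5}): φ is false.
  2 (successors {0, 4, 6, 7}): φ is true.
  3 (successors {2, 6, 7}): φ is true.
  4 (successors {1, 2, 4, 6}): φ is true.
  5 (successors {0, 3, 7}): φ is false.
  6 (successors {1, 2, 5, 6}): φ is true.
  7 (successors {0, 5, 6}): φ is true.
For instance, at 6:
  At 6: s is true, Box p is false, so s or Box p is true.
    At 6: Box p requires p at every successor {1, 2, 5, 6}.
      p fails at 1, so Box p is false at 6.
Satisfying worlds: {0, 2, 3, 4, 6, 7}

0, 2, 3, 4, 6, 7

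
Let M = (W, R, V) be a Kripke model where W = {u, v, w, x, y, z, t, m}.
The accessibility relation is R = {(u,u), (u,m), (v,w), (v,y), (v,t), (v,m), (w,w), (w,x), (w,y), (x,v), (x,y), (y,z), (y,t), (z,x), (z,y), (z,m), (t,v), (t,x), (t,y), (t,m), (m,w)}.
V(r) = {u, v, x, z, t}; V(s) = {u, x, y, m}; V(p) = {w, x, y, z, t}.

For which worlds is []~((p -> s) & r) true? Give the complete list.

v, y, m

Let φ = []~((p -> s) & r). Evaluate φ at each world:
  u (successors {u, m}): φ is false.
  v (successors {w, y, t, m}): φ is true.
  w (successors {w, x, y}): φ is false.
  x (successors {v, y}): φ is false.
  y (successors {z, t}): φ is true.
  z (successors {x, y, m}): φ is false.
  t (successors {v, x, y, m}): φ is false.
  m (successors {w}): φ is true.
For instance, at t:
  At t: []~((p -> s) & r) requires ~((p -> s) & r) at every successor {v, x, y, m}.
    ~((p -> s) & r) fails at v, so []~((p -> s) & r) is false at t.
Satisfying worlds: {v, y, m}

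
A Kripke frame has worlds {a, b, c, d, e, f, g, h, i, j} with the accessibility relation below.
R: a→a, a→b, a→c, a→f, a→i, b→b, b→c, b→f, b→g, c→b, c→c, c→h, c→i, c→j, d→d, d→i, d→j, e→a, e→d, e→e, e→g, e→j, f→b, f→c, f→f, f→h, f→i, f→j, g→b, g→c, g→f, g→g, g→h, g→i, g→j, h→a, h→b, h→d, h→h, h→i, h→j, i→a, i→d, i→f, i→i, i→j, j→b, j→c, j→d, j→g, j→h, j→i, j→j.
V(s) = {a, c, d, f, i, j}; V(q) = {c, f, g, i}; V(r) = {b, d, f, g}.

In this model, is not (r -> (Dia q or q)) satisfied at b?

At b: r -> (Dia q or q) is true, so not (r -> (Dia q or q)) is false.
  At b: r is true, Dia q or q is true, so r -> (Dia q or q) is true.
    At b: Dia q is true, q is false, so Dia q or q is true.
      At b: Dia q requires q at some successor in {b, c, f, g}.
        q holds at c, so Dia q is true at b.

No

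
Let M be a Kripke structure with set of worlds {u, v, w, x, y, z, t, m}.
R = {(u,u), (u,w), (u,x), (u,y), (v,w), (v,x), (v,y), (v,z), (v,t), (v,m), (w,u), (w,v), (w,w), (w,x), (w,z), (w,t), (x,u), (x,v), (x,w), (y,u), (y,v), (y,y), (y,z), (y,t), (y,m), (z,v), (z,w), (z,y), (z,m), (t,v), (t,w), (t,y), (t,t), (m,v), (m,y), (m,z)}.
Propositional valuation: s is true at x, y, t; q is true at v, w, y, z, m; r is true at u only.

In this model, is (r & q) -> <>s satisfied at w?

Recall that <>ψ holds at a world iff ψ holds at some accessible world.
At w: r & q is false, <>s is true, so (r & q) -> <>s is true.
  At w: <>s requires s at some successor in {u, v, w, x, z, t}.
    s holds at x, so <>s is true at w.

Yes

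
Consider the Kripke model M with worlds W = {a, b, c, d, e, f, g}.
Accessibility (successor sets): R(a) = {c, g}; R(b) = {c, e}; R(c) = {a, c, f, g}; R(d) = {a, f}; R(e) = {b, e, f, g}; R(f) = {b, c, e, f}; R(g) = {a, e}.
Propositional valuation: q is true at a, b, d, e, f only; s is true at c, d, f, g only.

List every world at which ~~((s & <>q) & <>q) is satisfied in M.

Let φ = ~~((s & <>q) & <>q). Evaluate φ at each world:
  a (successors {c, g}): φ is false.
  b (successors {c, e}): φ is false.
  c (successors {a, c, f, g}): φ is true.
  d (successors {a, f}): φ is true.
  e (successors {b, e, f, g}): φ is false.
  f (successors {b, c, e, f}): φ is true.
  g (successors {a, e}): φ is true.
For instance, at b:
  At b: ~((s & <>q) & <>q) is true, so ~~((s & <>q) & <>q) is false.
    At b: (s & <>q) & <>q is false, so ~((s & <>q) & <>q) is true.
      At b: s & <>q is false, <>q is true, so (s & <>q) & <>q is false.
Satisfying worlds: {c, d, f, g}

c, d, f, g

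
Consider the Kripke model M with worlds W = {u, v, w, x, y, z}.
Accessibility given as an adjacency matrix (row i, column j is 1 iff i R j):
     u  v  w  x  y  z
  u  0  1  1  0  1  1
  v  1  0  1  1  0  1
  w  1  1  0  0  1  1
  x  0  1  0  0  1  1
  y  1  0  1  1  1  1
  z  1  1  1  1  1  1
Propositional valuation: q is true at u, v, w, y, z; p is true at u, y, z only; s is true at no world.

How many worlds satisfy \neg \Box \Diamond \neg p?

0

Let φ = \neg \Box \Diamond \neg p. Evaluate φ at each world:
  u (successors {v, w, y, z}): φ is false.
  v (successors {u, w, x, z}): φ is false.
  w (successors {u, v, y, z}): φ is false.
  x (successors {v, y, z}): φ is false.
  y (successors {u, w, x, y, z}): φ is false.
  z (successors {u, v, w, x, y, z}): φ is false.
For instance, at x:
  At x: \Box \Diamond \neg p is true, so \neg \Box \Diamond \neg p is false.
    At x: \Box \Diamond \neg p requires \Diamond \neg p at every successor {v, y, z}.
      At v: \Diamond \neg p is true.
      At y: \Diamond \neg p is true.
      At z: \Diamond \neg p is true.
    So \Box \Diamond \neg p is true at x.
Satisfying worlds: none.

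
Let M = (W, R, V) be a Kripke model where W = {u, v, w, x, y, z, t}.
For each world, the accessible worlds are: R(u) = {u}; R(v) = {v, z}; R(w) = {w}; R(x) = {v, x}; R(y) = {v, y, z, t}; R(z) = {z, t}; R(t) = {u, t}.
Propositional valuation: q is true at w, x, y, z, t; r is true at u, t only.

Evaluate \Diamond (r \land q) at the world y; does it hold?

Yes

Recall that \Diamond ψ holds at a world iff ψ holds at some accessible world.
At y: \Diamond (r \land q) requires r \land q at some successor in {v, y, z, t}.
  r \land q holds at t, so \Diamond (r \land q) is true at y.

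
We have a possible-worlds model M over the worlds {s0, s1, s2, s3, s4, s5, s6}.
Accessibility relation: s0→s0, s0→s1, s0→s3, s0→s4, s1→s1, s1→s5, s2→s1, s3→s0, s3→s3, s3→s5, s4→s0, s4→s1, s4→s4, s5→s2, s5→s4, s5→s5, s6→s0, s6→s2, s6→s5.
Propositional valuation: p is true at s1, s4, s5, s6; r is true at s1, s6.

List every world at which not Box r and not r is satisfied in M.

Let φ = not Box r and not r. Evaluate φ at each world:
  s0 (successors {s0, s1, s3, s4}): φ is true.
  s1 (successors {s1, s5}): φ is false.
  s2 (successors {s1}): φ is false.
  s3 (successors {s0, s3, s5}): φ is true.
  s4 (successors {s0, s1, s4}): φ is true.
  s5 (successors {s2, s4, s5}): φ is true.
  s6 (successors {s0, s2, s5}): φ is false.
For instance, at s2:
  At s2: not Box r is false, not r is true, so not Box r and not r is false.
    At s2: Box r is true, so not Box r is false.
      At s2: Box r requires r at every successor {s1}.
        At s1: r is true.
      So Box r is true at s2.
Satisfying worlds: {s0, s3, s4, s5}

s0, s3, s4, s5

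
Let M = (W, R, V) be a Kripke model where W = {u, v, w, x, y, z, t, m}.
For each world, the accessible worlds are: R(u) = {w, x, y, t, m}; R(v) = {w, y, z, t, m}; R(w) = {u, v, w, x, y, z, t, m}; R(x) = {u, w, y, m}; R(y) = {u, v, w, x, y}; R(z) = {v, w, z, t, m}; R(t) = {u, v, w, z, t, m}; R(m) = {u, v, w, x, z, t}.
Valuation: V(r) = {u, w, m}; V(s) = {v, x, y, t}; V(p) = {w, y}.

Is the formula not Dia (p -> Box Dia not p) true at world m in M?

No

Recall that Box ψ holds at a world iff ψ holds at every accessible world, and Dia ψ holds iff ψ holds at some accessible world.
At m: Dia (p -> Box Dia not p) is true, so not Dia (p -> Box Dia not p) is false.
  At m: Dia (p -> Box Dia not p) requires p -> Box Dia not p at some successor in {u, v, w, x, z, t}.
    p -> Box Dia not p holds at u, so Dia (p -> Box Dia not p) is true at m.
      At u: p is false, Box Dia not p is true, so p -> Box Dia not p is true.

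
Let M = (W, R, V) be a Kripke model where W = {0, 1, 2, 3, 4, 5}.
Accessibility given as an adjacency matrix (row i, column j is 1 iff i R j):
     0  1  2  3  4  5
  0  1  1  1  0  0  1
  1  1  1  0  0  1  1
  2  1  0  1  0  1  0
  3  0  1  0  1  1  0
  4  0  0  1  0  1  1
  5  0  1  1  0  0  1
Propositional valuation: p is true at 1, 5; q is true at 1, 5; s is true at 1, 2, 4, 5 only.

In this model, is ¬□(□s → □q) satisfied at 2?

Yes

At 2: □(□s → □q) is false, so ¬□(□s → □q) is true.
  At 2: □(□s → □q) requires □s → □q at every successor {0, 2, 4}.
    □s → □q fails at 4, so □(□s → □q) is false at 2.
      At 4: □s is true, □q is false, so □s → □q is false.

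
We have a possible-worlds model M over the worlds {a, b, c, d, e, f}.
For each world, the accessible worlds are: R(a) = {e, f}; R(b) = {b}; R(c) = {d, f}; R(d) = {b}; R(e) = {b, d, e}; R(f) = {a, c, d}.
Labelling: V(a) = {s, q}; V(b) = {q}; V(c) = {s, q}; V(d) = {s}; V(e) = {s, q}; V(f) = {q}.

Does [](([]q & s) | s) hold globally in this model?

Recall that []ψ holds at a world iff ψ holds at every accessible world, and <>ψ holds iff ψ holds at some accessible world.
Let φ = [](([]q & s) | s). Evaluate φ at each world:
  a (successors {e, f}): φ is false.
  b (successors {b}): φ is false.
  c (successors {d, f}): φ is false.
  d (successors {b}): φ is false.
  e (successors {b, d, e}): φ is false.
  f (successors {a, c, d}): φ is true.
Detail at a (counterexample):
  At a: [](([]q & s) | s) requires ([]q & s) | s at every successor {e, f}.
    ([]q & s) | s fails at f, so [](([]q & s) | s) is false at a.
      At f: []q & s is false, s is false, so ([]q & s) | s is false.

No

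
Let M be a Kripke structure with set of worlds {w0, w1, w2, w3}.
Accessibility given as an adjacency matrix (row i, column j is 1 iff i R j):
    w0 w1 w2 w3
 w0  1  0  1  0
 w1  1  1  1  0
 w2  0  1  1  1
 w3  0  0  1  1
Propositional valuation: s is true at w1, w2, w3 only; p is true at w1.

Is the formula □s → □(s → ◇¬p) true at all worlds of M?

Yes

Let φ = □s → □(s → ◇¬p). Evaluate φ at each world:
  w0 (successors {w0, w2}): φ is true.
  w1 (successors {w0, w1, w2}): φ is true.
  w2 (successors {w1, w2, w3}): φ is true.
  w3 (successors {w2, w3}): φ is true.
For instance, at w3:
  At w3: □s is true, □(s → ◇¬p) is true, so □s → □(s → ◇¬p) is true.
    At w3: □s requires s at every successor {w2, w3}.
      At w2: s is true.
      At w3: s is true.
    So □s is true at w3.
    At w3: □(s → ◇¬p) requires s → ◇¬p at every successor {w2, w3}.
      At w2: s → ◇¬p is true.
      At w3: s → ◇¬p is true.
    So □(s → ◇¬p) is true at w3.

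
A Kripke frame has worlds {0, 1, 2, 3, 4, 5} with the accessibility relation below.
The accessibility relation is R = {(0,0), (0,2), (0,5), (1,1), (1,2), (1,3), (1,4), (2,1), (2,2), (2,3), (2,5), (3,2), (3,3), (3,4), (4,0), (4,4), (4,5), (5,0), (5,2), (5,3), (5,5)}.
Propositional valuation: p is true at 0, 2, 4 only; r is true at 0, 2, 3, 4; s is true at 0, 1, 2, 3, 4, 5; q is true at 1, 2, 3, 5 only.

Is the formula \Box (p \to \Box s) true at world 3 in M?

Recall that \Box ψ holds at a world iff ψ holds at every accessible world, and \Diamond ψ holds iff ψ holds at some accessible world.
At 3: \Box (p \to \Box s) requires p \to \Box s at every successor {2, 3, 4}.
    At 2: p is true, \Box s is true, so p \to \Box s is true.
      At 2: \Box s requires s at every successor {1, 2, 3, 5}.
        At 1: s is true.
        At 2: s is true.
        At 3: s is true.
        At 5: s is true.
      So \Box s is true at 2.
    At 3: p is false, \Box s is true, so p \to \Box s is true.
      At 3: \Box s requires s at every successor {2, 3, 4}.
        At 2: s is true.
        At 3: s is true.
        At 4: s is true.
      So \Box s is true at 3.
    At 4: p is true, \Box s is true, so p \to \Box s is true.
      At 4: \Box s requires s at every successor {0, 4, 5}.
        At 0: s is true.
        At 4: s is true.
        At 5: s is true.
      So \Box s is true at 4.
So \Box (p \to \Box s) is true at 3.

Yes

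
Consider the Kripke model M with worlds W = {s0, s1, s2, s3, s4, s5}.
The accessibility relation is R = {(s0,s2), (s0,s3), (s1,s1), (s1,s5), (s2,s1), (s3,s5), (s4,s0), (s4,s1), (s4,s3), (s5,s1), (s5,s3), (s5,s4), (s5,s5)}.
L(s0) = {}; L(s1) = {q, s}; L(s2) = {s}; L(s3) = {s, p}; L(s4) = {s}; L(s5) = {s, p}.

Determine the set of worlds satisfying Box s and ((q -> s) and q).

s1

Let φ = Box s and ((q -> s) and q). Evaluate φ at each world:
  s0 (successors {s2, s3}): φ is false.
  s1 (successors {s1, s5}): φ is true.
  s2 (successors {s1}): φ is false.
  s3 (successors {s5}): φ is false.
  s4 (successors {s0, s1, s3}): φ is false.
  s5 (successors {s1, s3, s4, s5}): φ is false.
For instance, at s2:
  At s2: Box s is true, (q -> s) and q is false, so Box s and ((q -> s) and q) is false.
    At s2: Box s requires s at every successor {s1}.
      At s1: s is true.
    So Box s is true at s2.
Satisfying worlds: {s1}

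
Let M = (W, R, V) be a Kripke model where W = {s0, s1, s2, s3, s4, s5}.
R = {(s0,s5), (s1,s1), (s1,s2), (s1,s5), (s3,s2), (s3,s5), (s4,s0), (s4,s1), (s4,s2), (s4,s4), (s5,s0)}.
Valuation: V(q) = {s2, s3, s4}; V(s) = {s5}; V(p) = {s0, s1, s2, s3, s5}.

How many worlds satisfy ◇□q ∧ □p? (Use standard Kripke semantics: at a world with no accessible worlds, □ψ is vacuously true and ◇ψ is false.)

2

Recall that □ψ holds at a world iff ψ holds at every accessible world, and ◇ψ holds iff ψ holds at some accessible world.
Let φ = ◇□q ∧ □p. Evaluate φ at each world:
  s0 (successors {s5}): φ is false.
  s1 (successors {s1, s2, s5}): φ is true.
  s2 (successors ∅): φ is false.
  s3 (successors {s2, s5}): φ is true.
  s4 (successors {s0, s1, s2, s4}): φ is false.
  s5 (successors {s0}): φ is false.
For instance, at s4:
  At s4: ◇□q is true, □p is false, so ◇□q ∧ □p is false.
    At s4: ◇□q requires □q at some successor in {s0, s1, s2, s4}.
      □q holds at s2, so ◇□q is true at s4.
    At s4: □p requires p at every successor {s0, s1, s2, s4}.
      p fails at s4, so □p is false at s4.
Satisfying worlds: {s1, s3}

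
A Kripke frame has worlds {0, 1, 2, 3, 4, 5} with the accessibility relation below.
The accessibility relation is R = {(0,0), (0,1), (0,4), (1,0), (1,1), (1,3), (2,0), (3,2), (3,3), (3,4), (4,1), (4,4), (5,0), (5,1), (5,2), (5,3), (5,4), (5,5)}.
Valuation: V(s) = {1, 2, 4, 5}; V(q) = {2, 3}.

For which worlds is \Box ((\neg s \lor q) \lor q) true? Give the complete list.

2

Let φ = \Box ((\neg s \lor q) \lor q). Evaluate φ at each world:
  0 (successors {0, 1, 4}): φ is false.
  1 (successors {0, 1, 3}): φ is false.
  2 (successors {0}): φ is true.
  3 (successors {2, 3, 4}): φ is false.
  4 (successors {1, 4}): φ is false.
  5 (successors {0, 1, 2, 3, 4, 5}): φ is false.
For instance, at 5:
  At 5: \Box ((\neg s \lor q) \lor q) requires (\neg s \lor q) \lor q at every successor {0, 1, 2, 3, 4, 5}.
    (\neg s \lor q) \lor q fails at 1, so \Box ((\neg s \lor q) \lor q) is false at 5.
Satisfying worlds: {2}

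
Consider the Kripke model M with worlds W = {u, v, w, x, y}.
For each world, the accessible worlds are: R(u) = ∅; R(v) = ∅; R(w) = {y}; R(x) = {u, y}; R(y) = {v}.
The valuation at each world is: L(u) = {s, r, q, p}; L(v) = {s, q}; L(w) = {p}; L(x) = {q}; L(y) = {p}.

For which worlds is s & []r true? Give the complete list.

u, v

Let φ = s & []r. Evaluate φ at each world:
  u (successors ∅): φ is true.
  v (successors ∅): φ is true.
  w (successors {y}): φ is false.
  x (successors {u, y}): φ is false.
  y (successors {v}): φ is false.
For instance, at x:
  At x: s is false, []r is false, so s & []r is false.
    At x: []r requires r at every successor {u, y}.
      r fails at y, so []r is false at x.
Satisfying worlds: {u, v}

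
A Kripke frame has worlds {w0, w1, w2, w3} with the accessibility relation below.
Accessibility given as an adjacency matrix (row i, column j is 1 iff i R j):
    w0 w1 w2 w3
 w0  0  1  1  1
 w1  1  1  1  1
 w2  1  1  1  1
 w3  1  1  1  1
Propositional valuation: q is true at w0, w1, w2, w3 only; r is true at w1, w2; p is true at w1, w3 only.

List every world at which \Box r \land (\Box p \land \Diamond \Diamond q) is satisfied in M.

none

Let φ = \Box r \land (\Box p \land \Diamond \Diamond q). Evaluate φ at each world:
  w0 (successors {w1, w2, w3}): φ is false.
  w1 (successors {w0, w1, w2, w3}): φ is false.
  w2 (successors {w0, w1, w2, w3}): φ is false.
  w3 (successors {w0, w1, w2, w3}): φ is false.
For instance, at w1:
  At w1: \Box r is false, \Box p \land \Diamond \Diamond q is false, so \Box r \land (\Box p \land \Diamond \Diamond q) is false.
    At w1: \Box r requires r at every successor {w0, w1, w2, w3}.
      r fails at w0, so \Box r is false at w1.
    At w1: \Box p is false, \Diamond \Diamond q is true, so \Box p \land \Diamond \Diamond q is false.
      At w1: \Box p requires p at every successor {w0, w1, w2, w3}.
        p fails at w0, so \Box p is false at w1.
      At w1: \Diamond \Diamond q requires \Diamond q at some successor in {w0, w1, w2, w3}.
        \Diamond q holds at w0, so \Diamond \Diamond q is true at w1.
Satisfying worlds: none.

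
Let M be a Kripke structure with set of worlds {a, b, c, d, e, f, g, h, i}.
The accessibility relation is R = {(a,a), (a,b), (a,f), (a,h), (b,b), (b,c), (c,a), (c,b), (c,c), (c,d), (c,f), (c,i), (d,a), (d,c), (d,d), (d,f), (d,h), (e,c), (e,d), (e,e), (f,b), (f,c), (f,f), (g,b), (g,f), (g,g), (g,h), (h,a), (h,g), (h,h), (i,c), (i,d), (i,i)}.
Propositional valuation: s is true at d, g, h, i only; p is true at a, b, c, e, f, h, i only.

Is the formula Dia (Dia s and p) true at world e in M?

Yes

At e: Dia (Dia s and p) requires Dia s and p at some successor in {c, d, e}.
  Dia s and p holds at c, so Dia (Dia s and p) is true at e.
    At c: Dia s is true, p is true, so Dia s and p is true.
      At c: Dia s requires s at some successor in {a, b, c, d, f, i}.
        s holds at d, so Dia s is true at c.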